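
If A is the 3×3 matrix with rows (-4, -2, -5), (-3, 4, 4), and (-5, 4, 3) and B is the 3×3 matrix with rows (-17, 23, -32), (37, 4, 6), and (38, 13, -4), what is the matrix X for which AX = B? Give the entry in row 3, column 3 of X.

Since A multiplies X on the left, X = A⁻¹B.
det A = -2, so A⁻¹ = [[2, 7, -6], [11/2, 37/2, -31/2], [-4, -13, 11]].
X = A⁻¹B = [[2, 7, -6], [11/2, 37/2, -31/2], [-4, -13, 11]] · [[-17, 23, -32], [37, 4, 6], [38, 13, -4]] = [[-3, -4, 2], [2, -1, -3], [5, -1, 6]].

6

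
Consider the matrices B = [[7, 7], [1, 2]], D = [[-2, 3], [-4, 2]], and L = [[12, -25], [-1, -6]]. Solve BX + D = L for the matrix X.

BX = L − D = [[14, -28], [3, -8]].
Since B multiplies X on the left, X = B⁻¹(L − D).
det B = 7, so B⁻¹ = [[2/7, -1], [-1/7, 1]].
X = B⁻¹(L − D) = [[1, 0], [1, -4]].

X = [[1, 0], [1, -4]]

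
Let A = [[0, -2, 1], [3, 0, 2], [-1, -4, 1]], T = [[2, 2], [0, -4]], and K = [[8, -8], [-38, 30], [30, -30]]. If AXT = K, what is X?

X = [[-5, -3], [-3, -4], [-2, -4]]

X = A⁻¹KT⁻¹ (apply A⁻¹ on the left and T⁻¹ on the right).
det A = -2; the adjugate gives A⁻¹ = [[-4, 1, 2], [5/2, -1/2, -3/2], [6, -1, -3]].
det T = -8; the adjugate gives T⁻¹ = [[1/2, 1/4], [0, -1/4]].
A⁻¹K = [[-10, 2], [-6, 10], [-4, 12]].
X = (A⁻¹K)T⁻¹ = [[-5, -3], [-3, -4], [-2, -4]].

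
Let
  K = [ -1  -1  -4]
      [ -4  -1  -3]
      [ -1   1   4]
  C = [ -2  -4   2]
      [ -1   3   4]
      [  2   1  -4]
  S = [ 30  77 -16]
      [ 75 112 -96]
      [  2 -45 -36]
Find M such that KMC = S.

M = [[5, 2, -2], [5, 2, 5], [5, 1, 4]]

Isolating M: multiply by K⁻¹ from the left and C⁻¹ from the right, so M = K⁻¹SC⁻¹.
det K = 2; the adjugate gives K⁻¹ = [[-1/2, 0, -1/2], [19/2, -4, 13/2], [-5/2, 1, -3/2]].
det C = 2; the adjugate gives C⁻¹ = [[-8, -7, -11], [2, 2, 3], [-7/2, -3, -5]].
K⁻¹S = [[-16, -16, 26], [-2, -9, -2], [-3, -13, -2]].
M = (K⁻¹S)C⁻¹ = [[5, 2, -2], [5, 2, 5], [5, 1, 4]].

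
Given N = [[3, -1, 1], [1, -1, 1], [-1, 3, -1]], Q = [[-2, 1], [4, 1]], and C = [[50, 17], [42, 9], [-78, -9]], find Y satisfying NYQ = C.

Y = [[2, 2], [3, -3], [0, 5]]

Y = N⁻¹CQ⁻¹ (apply N⁻¹ on the left and Q⁻¹ on the right).
N has determinant -4; N⁻¹ = [[1/2, -1/2, 0], [0, 1/2, 1/2], [-1/2, 2, 1/2]].
det Q = -6, so Q⁻¹ = [[-1/6, 1/6], [2/3, 1/3]].
N⁻¹C = [[4, 4], [-18, 0], [20, 5]].
Y = (N⁻¹C)Q⁻¹ = [[2, 2], [3, -3], [0, 5]].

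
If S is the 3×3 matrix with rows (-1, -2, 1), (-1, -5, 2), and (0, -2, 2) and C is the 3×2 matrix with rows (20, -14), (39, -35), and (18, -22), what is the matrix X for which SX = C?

Since S multiplies X on the left, X = S⁻¹C.
det S = 4, so S⁻¹ = [[-3/2, 1/2, 1/4], [1/2, -1/2, 1/4], [1/2, -1/2, 3/4]].
X = S⁻¹C = [[-3/2, 1/2, 1/4], [1/2, -1/2, 1/4], [1/2, -1/2, 3/4]] · [[20, -14], [39, -35], [18, -22]] = [[-6, -2], [-5, 5], [4, -6]].

X = [[-6, -2], [-5, 5], [4, -6]]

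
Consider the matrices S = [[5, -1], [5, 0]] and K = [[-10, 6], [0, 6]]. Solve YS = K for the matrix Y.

Y = [[-6, 4], [-6, 6]]

Since S sits to the right of Y, Y = KS⁻¹.
S has determinant 5; S⁻¹ = [[0, 1/5], [-1, 1]].
Y = KS⁻¹ = [[-10, 6], [0, 6]] · [[0, 1/5], [-1, 1]] = [[-6, 4], [-6, 6]].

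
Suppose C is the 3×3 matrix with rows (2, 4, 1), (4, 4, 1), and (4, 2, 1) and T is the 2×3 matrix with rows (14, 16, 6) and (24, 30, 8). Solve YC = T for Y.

Y = [[5, -3, 4], [4, 3, 1]]

Right-multiplying both sides by C⁻¹ gives Y = TC⁻¹.
det C = -4; the adjugate gives C⁻¹ = [[-1/2, 1/2, 0], [0, 1/2, -1/2], [2, -3, 2]].
Y = TC⁻¹ = [[14, 16, 6], [24, 30, 8]] · [[-1/2, 1/2, 0], [0, 1/2, -1/2], [2, -3, 2]] = [[5, -3, 4], [4, 3, 1]].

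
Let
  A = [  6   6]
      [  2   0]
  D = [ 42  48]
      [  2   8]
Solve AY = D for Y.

Left-multiplying both sides by A⁻¹ gives Y = A⁻¹D.
A has determinant -12; A⁻¹ = [[0, 1/2], [1/6, -1/2]].
Y = A⁻¹D = [[0, 1/2], [1/6, -1/2]] · [[42, 48], [2, 8]] = [[1, 4], [6, 4]].

Y = [[1, 4], [6, 4]]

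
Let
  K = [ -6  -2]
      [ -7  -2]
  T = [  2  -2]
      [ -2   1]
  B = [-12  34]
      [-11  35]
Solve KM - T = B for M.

M = [[3, -4], [-4, -4]]

KM = B + T = [[-10, 32], [-13, 36]].
K is on the left of M, so left-multiply by K⁻¹: M = K⁻¹(B + T).
det K = -2, so K⁻¹ = [[1, -1], [-7/2, 3]].
M = K⁻¹(B + T) = [[3, -4], [-4, -4]].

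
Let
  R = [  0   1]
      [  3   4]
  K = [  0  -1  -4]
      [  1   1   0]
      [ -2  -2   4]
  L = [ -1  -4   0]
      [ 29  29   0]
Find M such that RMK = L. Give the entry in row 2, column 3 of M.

3

Isolating M: multiply by R⁻¹ from the left and K⁻¹ from the right, so M = R⁻¹LK⁻¹.
det R = -3, so R⁻¹ = [[-4/3, 1/3], [1, 0]].
K has determinant 4; K⁻¹ = [[1, 3, 1], [-1, -2, -1], [0, 1/2, 1/4]].
R⁻¹L = [[11, 15, 0], [-1, -4, 0]].
M = (R⁻¹L)K⁻¹ = [[-4, 3, -4], [3, 5, 3]].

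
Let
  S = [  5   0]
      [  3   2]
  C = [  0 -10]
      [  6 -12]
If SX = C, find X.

S is on the left of X, so left-multiply by S⁻¹: X = S⁻¹C.
S has determinant 10; S⁻¹ = [[1/5, 0], [-3/10, 1/2]].
X = S⁻¹C = [[1/5, 0], [-3/10, 1/2]] · [[0, -10], [6, -12]] = [[0, -2], [3, -3]].

X = [[0, -2], [3, -3]]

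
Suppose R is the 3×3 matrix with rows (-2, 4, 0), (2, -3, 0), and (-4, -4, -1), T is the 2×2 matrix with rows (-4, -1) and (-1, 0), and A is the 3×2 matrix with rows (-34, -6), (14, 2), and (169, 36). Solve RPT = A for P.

P = [[5, 3], [4, 4], [0, -3]]

Isolating P: multiply by R⁻¹ from the left and T⁻¹ from the right, so P = R⁻¹AT⁻¹.
R has determinant 2; R⁻¹ = [[3/2, 2, 0], [1, 1, 0], [-10, -12, -1]].
det T = -1; the adjugate gives T⁻¹ = [[0, -1], [-1, 4]].
R⁻¹A = [[-23, -5], [-20, -4], [3, 0]].
P = (R⁻¹A)T⁻¹ = [[5, 3], [4, 4], [0, -3]].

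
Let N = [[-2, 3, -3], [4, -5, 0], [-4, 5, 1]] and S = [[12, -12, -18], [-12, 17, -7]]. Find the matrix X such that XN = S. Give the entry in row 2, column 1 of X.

Since N sits to the right of X, X = SN⁻¹.
det N = -2, so N⁻¹ = [[5/2, 9, 15/2], [2, 7, 6], [0, 1, 1]].
X = SN⁻¹ = [[12, -12, -18], [-12, 17, -7]] · [[5/2, 9, 15/2], [2, 7, 6], [0, 1, 1]] = [[6, 6, 0], [4, 4, 5]].

4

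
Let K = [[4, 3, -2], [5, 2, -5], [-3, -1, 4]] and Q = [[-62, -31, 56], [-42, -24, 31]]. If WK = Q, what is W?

W = [[-5, -6, 4], [-5, -5, -1]]

K is on the right of W, so right-multiply by K⁻¹: W = QK⁻¹.
det K = -5, so K⁻¹ = [[-3/5, 2, 11/5], [1, -2, -2], [-1/5, 1, 7/5]].
W = QK⁻¹ = [[-62, -31, 56], [-42, -24, 31]] · [[-3/5, 2, 11/5], [1, -2, -2], [-1/5, 1, 7/5]] = [[-5, -6, 4], [-5, -5, -1]].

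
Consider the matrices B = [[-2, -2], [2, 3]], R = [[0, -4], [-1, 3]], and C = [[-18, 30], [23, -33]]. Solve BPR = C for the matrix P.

P = B⁻¹CR⁻¹ (apply B⁻¹ on the left and R⁻¹ on the right).
B has determinant -2; B⁻¹ = [[-3/2, -1], [1, 1]].
R has determinant -4; R⁻¹ = [[-3/4, -1], [-1/4, 0]].
B⁻¹C = [[4, -12], [5, -3]].
P = (B⁻¹C)R⁻¹ = [[0, -4], [-3, -5]].

P = [[0, -4], [-3, -5]]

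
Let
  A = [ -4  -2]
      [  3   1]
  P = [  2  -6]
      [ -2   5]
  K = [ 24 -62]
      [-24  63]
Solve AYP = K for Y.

Isolating Y: multiply by A⁻¹ from the left and P⁻¹ from the right, so Y = A⁻¹KP⁻¹.
det A = 2; the adjugate gives A⁻¹ = [[1/2, 1], [-3/2, -2]].
P has determinant -2; P⁻¹ = [[-5/2, -3], [-1, -1]].
A⁻¹K = [[-12, 32], [12, -33]].
Y = (A⁻¹K)P⁻¹ = [[-2, 4], [3, -3]].

Y = [[-2, 4], [3, -3]]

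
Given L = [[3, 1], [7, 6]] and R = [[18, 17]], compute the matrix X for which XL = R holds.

X = [[-1, 3]]

Since L sits to the right of X, X = RL⁻¹.
det L = 11; the adjugate gives L⁻¹ = [[6/11, -1/11], [-7/11, 3/11]].
X = RL⁻¹ = [[18, 17]] · [[6/11, -1/11], [-7/11, 3/11]] = [[-1, 3]].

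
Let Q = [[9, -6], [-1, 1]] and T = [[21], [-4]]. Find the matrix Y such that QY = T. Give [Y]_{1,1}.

Left-multiplying both sides by Q⁻¹ gives Y = Q⁻¹T.
det Q = 3; the adjugate gives Q⁻¹ = [[1/3, 2], [1/3, 3]].
Y = Q⁻¹T = [[1/3, 2], [1/3, 3]] · [[21], [-4]] = [[-1], [-5]].

-1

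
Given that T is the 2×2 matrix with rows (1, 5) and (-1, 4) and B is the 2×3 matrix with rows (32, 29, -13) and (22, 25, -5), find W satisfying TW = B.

W = [[2, -1, -3], [6, 6, -2]]

T is on the left of W, so left-multiply by T⁻¹: W = T⁻¹B.
det T = 9; the adjugate gives T⁻¹ = [[4/9, -5/9], [1/9, 1/9]].
W = T⁻¹B = [[4/9, -5/9], [1/9, 1/9]] · [[32, 29, -13], [22, 25, -5]] = [[2, -1, -3], [6, 6, -2]].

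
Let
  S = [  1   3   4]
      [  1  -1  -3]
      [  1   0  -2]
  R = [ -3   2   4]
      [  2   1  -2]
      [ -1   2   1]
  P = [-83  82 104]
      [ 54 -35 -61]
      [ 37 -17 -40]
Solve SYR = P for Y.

Isolating Y: multiply by S⁻¹ from the left and R⁻¹ from the right, so Y = S⁻¹PR⁻¹.
det S = 3; the adjugate gives S⁻¹ = [[2/3, 2, -5/3], [-1/3, -2, 7/3], [1/3, 1, -4/3]].
det R = 5; the adjugate gives R⁻¹ = [[1, 6/5, -8/5], [0, 1/5, 2/5], [1, 4/5, -7/5]].
S⁻¹P = [[-9, 13, 14], [6, 3, -6], [-23, 15, 27]].
Y = (S⁻¹P)R⁻¹ = [[5, 3, 0], [0, 3, 0], [4, -3, 5]].

Y = [[5, 3, 0], [0, 3, 0], [4, -3, 5]]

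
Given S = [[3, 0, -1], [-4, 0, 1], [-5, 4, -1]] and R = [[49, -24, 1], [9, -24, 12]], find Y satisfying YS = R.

S is on the right of Y, so right-multiply by S⁻¹: Y = RS⁻¹.
det S = 4; the adjugate gives S⁻¹ = [[-1, -1, 0], [-9/4, -2, 1/4], [-4, -3, 0]].
Y = RS⁻¹ = [[49, -24, 1], [9, -24, 12]] · [[-1, -1, 0], [-9/4, -2, 1/4], [-4, -3, 0]] = [[1, -4, -6], [-3, 3, -6]].

Y = [[1, -4, -6], [-3, 3, -6]]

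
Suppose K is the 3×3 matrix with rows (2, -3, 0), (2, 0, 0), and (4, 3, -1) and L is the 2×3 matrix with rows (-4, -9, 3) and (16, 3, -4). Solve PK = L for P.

Right-multiplying both sides by K⁻¹ gives P = LK⁻¹.
det K = -6, so K⁻¹ = [[0, 1/2, 0], [-1/3, 1/3, 0], [-1, 3, -1]].
P = LK⁻¹ = [[-4, -9, 3], [16, 3, -4]] · [[0, 1/2, 0], [-1/3, 1/3, 0], [-1, 3, -1]] = [[0, 4, -3], [3, -3, 4]].

P = [[0, 4, -3], [3, -3, 4]]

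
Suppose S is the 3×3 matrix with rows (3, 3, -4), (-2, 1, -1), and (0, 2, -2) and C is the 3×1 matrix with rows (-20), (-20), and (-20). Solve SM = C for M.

S is on the left of M, so left-multiply by S⁻¹: M = S⁻¹C.
det S = 4; the adjugate gives S⁻¹ = [[0, -1/2, 1/4], [-1, -3/2, 11/4], [-1, -3/2, 9/4]].
M = S⁻¹C = [[0, -1/2, 1/4], [-1, -3/2, 11/4], [-1, -3/2, 9/4]] · [[-20], [-20], [-20]] = [[5], [-5], [5]].

M = [[5], [-5], [5]]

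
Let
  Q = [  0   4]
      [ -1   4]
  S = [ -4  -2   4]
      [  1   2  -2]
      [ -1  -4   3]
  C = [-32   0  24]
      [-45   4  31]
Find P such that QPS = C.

P = [[-4, 0, 3], [2, -2, -2]]

P = Q⁻¹CS⁻¹ (apply Q⁻¹ on the left and S⁻¹ on the right).
det Q = 4, so Q⁻¹ = [[1, -1], [1/4, 0]].
det S = 2, so S⁻¹ = [[-1, -5, -2], [-1/2, -4, -2], [-1, -7, -3]].
Q⁻¹C = [[13, -4, -7], [-8, 0, 6]].
P = (Q⁻¹C)S⁻¹ = [[-4, 0, 3], [2, -2, -2]].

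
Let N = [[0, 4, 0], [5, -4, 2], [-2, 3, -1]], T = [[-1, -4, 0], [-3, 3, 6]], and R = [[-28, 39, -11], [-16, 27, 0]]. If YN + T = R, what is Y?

YN = R − T = [[-27, 43, -11], [-13, 24, -6]].
Right-multiplying both sides by N⁻¹ gives Y = (R − T)N⁻¹.
N has determinant 4; N⁻¹ = [[-1/2, 1, 2], [1/4, 0, 0], [7/4, -2, -5]].
Y = (R − T)N⁻¹ = [[5, -5, 1], [2, -1, 4]].

Y = [[5, -5, 1], [2, -1, 4]]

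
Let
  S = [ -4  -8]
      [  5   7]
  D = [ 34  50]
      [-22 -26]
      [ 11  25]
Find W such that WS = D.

Right-multiplying both sides by S⁻¹ gives W = DS⁻¹.
det S = 12, so S⁻¹ = [[7/12, 2/3], [-5/12, -1/3]].
W = DS⁻¹ = [[34, 50], [-22, -26], [11, 25]] · [[7/12, 2/3], [-5/12, -1/3]] = [[-1, 6], [-2, -6], [-4, -1]].

W = [[-1, 6], [-2, -6], [-4, -1]]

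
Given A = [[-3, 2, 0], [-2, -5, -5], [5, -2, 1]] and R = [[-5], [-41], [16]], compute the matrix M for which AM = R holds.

M = [[3], [2], [5]]

A is on the left of M, so left-multiply by A⁻¹: M = A⁻¹R.
A has determinant -1; A⁻¹ = [[15, 2, 10], [23, 3, 15], [-29, -4, -19]].
M = A⁻¹R = [[15, 2, 10], [23, 3, 15], [-29, -4, -19]] · [[-5], [-41], [16]] = [[3], [2], [5]].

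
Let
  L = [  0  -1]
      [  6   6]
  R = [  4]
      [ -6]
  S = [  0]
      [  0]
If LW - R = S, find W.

LW = S + R = [[4], [-6]].
Left-multiplying both sides by L⁻¹ gives W = L⁻¹(S + R).
det L = 6, so L⁻¹ = [[1, 1/6], [-1, 0]].
W = L⁻¹(S + R) = [[3], [-4]].

W = [[3], [-4]]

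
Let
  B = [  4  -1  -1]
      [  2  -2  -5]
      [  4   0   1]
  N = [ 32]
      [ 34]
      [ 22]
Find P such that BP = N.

Since B multiplies P on the left, P = B⁻¹N.
det B = 6, so B⁻¹ = [[-1/3, 1/6, 1/2], [-11/3, 4/3, 3], [4/3, -2/3, -1]].
P = B⁻¹N = [[-1/3, 1/6, 1/2], [-11/3, 4/3, 3], [4/3, -2/3, -1]] · [[32], [34], [22]] = [[6], [-6], [-2]].

P = [[6], [-6], [-2]]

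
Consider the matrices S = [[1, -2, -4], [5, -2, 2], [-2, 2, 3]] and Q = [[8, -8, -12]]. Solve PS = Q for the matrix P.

Since S sits to the right of P, P = QS⁻¹.
det S = 4; the adjugate gives S⁻¹ = [[-5/2, -1/2, -3], [-19/4, -5/4, -11/2], [3/2, 1/2, 2]].
P = QS⁻¹ = [[8, -8, -12]] · [[-5/2, -1/2, -3], [-19/4, -5/4, -11/2], [3/2, 1/2, 2]] = [[0, 0, -4]].

P = [[0, 0, -4]]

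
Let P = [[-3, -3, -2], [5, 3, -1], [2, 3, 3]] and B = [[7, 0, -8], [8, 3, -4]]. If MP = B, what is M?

P is on the right of M, so right-multiply by P⁻¹: M = BP⁻¹.
det P = -3; the adjugate gives P⁻¹ = [[-4, -1, -3], [17/3, 5/3, 13/3], [-3, -1, -2]].
M = BP⁻¹ = [[7, 0, -8], [8, 3, -4]] · [[-4, -1, -3], [17/3, 5/3, 13/3], [-3, -1, -2]] = [[-4, 1, -5], [-3, 1, -3]].

M = [[-4, 1, -5], [-3, 1, -3]]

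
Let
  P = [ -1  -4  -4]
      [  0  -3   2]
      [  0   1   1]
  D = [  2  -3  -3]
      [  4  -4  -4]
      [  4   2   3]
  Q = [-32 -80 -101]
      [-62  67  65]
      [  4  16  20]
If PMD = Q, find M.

Left-multiply by P⁻¹ and right-multiply by D⁻¹: M = P⁻¹QD⁻¹.
det P = 5; the adjugate gives P⁻¹ = [[-1, 0, -4], [0, -1/5, 2/5], [0, 1/5, 3/5]].
D has determinant 4; D⁻¹ = [[-1, 3/4, 0], [-7, 9/2, -1], [6, -4, 1]].
P⁻¹Q = [[16, 16, 21], [14, -7, -5], [-10, 23, 25]].
M = (P⁻¹Q)D⁻¹ = [[-2, 0, 5], [5, -1, 2], [-1, -4, 2]].

M = [[-2, 0, 5], [5, -1, 2], [-1, -4, 2]]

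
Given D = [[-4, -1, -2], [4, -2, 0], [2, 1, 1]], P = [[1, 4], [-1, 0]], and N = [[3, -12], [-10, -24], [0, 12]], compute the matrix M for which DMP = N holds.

Isolating M: multiply by D⁻¹ from the left and P⁻¹ from the right, so M = D⁻¹NP⁻¹.
det D = -4; the adjugate gives D⁻¹ = [[1/2, 1/4, 1], [1, 0, 2], [-2, -1/2, -3]].
det P = 4; the adjugate gives P⁻¹ = [[0, -1], [1/4, 1/4]].
D⁻¹N = [[-1, 0], [3, 12], [-1, 0]].
M = (D⁻¹N)P⁻¹ = [[0, 1], [3, 0], [0, 1]].

M = [[0, 1], [3, 0], [0, 1]]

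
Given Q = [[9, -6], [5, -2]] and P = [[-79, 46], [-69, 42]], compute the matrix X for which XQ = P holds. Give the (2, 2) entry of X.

-3

Q is on the right of X, so right-multiply by Q⁻¹: X = PQ⁻¹.
det Q = 12; the adjugate gives Q⁻¹ = [[-1/6, 1/2], [-5/12, 3/4]].
X = PQ⁻¹ = [[-79, 46], [-69, 42]] · [[-1/6, 1/2], [-5/12, 3/4]] = [[-6, -5], [-6, -3]].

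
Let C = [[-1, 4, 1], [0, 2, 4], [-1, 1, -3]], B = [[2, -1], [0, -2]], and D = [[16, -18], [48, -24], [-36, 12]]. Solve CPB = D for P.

P = C⁻¹DB⁻¹ (apply C⁻¹ on the left and B⁻¹ on the right).
C has determinant -4; C⁻¹ = [[5/2, -13/4, -7/2], [1, -1, -1], [-1/2, 3/4, 1/2]].
B has determinant -4; B⁻¹ = [[1/2, -1/4], [0, -1/2]].
C⁻¹D = [[10, -9], [4, -6], [10, -3]].
P = (C⁻¹D)B⁻¹ = [[5, 2], [2, 2], [5, -1]].

P = [[5, 2], [2, 2], [5, -1]]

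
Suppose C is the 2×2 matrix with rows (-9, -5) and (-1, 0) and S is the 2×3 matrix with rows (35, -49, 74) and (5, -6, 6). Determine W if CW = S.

Left-multiplying both sides by C⁻¹ gives W = C⁻¹S.
det C = -5, so C⁻¹ = [[0, -1], [-1/5, 9/5]].
W = C⁻¹S = [[0, -1], [-1/5, 9/5]] · [[35, -49, 74], [5, -6, 6]] = [[-5, 6, -6], [2, -1, -4]].

W = [[-5, 6, -6], [2, -1, -4]]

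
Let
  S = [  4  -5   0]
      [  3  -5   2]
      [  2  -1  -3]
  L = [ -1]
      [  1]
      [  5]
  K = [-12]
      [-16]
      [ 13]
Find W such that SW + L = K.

W = [[-4], [-1], [-5]]

SW = K − L = [[-11], [-17], [8]].
Since S multiplies W on the left, W = S⁻¹(K − L).
det S = 3, so S⁻¹ = [[17/3, -5, -10/3], [13/3, -4, -8/3], [7/3, -2, -5/3]].
W = S⁻¹(K − L) = [[-4], [-1], [-5]].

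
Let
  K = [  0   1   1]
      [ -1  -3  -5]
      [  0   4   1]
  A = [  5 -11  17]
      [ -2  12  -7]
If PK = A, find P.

P = [[-2, -5, -6], [-2, 2, 5]]

Since K sits to the right of P, P = AK⁻¹.
det K = -3; the adjugate gives K⁻¹ = [[-17/3, -1, 2/3], [-1/3, 0, 1/3], [4/3, 0, -1/3]].
P = AK⁻¹ = [[5, -11, 17], [-2, 12, -7]] · [[-17/3, -1, 2/3], [-1/3, 0, 1/3], [4/3, 0, -1/3]] = [[-2, -5, -6], [-2, 2, 5]].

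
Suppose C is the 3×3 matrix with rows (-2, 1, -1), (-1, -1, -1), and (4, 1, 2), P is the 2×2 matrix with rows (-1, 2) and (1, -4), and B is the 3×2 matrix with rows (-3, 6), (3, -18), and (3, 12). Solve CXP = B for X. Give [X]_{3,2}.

-3

Left-multiply by C⁻¹ and right-multiply by P⁻¹: X = C⁻¹BP⁻¹.
det C = -3; the adjugate gives C⁻¹ = [[1/3, 1, 2/3], [2/3, 0, 1/3], [-1, -2, -1]].
P has determinant 2; P⁻¹ = [[-2, -1], [-1/2, -1/2]].
C⁻¹B = [[4, -8], [-1, 8], [-6, 18]].
X = (C⁻¹B)P⁻¹ = [[-4, 0], [-2, -3], [3, -3]].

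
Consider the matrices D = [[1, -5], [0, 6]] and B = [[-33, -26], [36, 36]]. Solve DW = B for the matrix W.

W = [[-3, 4], [6, 6]]

Since D multiplies W on the left, W = D⁻¹B.
det D = 6, so D⁻¹ = [[1, 5/6], [0, 1/6]].
W = D⁻¹B = [[1, 5/6], [0, 1/6]] · [[-33, -26], [36, 36]] = [[-3, 4], [6, 6]].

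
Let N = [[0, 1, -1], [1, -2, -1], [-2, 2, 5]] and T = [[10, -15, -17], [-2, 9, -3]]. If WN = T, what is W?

Right-multiplying both sides by N⁻¹ gives W = TN⁻¹.
det N = -1, so N⁻¹ = [[8, 7, 3], [3, 2, 1], [2, 2, 1]].
W = TN⁻¹ = [[10, -15, -17], [-2, 9, -3]] · [[8, 7, 3], [3, 2, 1], [2, 2, 1]] = [[1, 6, -2], [5, -2, 0]].

W = [[1, 6, -2], [5, -2, 0]]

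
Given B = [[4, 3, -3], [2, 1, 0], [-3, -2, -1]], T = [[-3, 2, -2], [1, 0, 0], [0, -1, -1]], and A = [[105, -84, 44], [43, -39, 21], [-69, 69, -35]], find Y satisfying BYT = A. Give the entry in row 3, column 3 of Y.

1

Isolating Y: multiply by B⁻¹ from the left and T⁻¹ from the right, so Y = B⁻¹AT⁻¹.
B has determinant 5; B⁻¹ = [[-1/5, 9/5, 3/5], [2/5, -13/5, -6/5], [-1/5, -1/5, -2/5]].
det T = 4, so T⁻¹ = [[0, 1, 0], [1/4, 3/4, -1/2], [-1/4, -3/4, -1/2]].
B⁻¹A = [[15, -12, 8], [13, -15, 5], [-2, -3, 1]].
Y = (B⁻¹A)T⁻¹ = [[-5, 0, 2], [-5, -2, 5], [-1, -5, 1]].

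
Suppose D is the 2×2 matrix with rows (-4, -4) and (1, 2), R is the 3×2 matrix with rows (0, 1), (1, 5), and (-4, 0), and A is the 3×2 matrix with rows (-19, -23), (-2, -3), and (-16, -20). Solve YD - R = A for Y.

YD = A + R = [[-19, -22], [-1, 2], [-20, -20]].
D is on the right of Y, so right-multiply by D⁻¹: Y = (A + R)D⁻¹.
det D = -4; the adjugate gives D⁻¹ = [[-1/2, -1], [1/4, 1]].
Y = (A + R)D⁻¹ = [[4, -3], [1, 3], [5, 0]].

Y = [[4, -3], [1, 3], [5, 0]]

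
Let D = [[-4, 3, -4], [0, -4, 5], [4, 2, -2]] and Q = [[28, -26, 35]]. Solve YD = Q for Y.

Y = [[-4, 5, 3]]

Since D sits to the right of Y, Y = QD⁻¹.
det D = 4; the adjugate gives D⁻¹ = [[-1/2, -1/2, -1/4], [5, 6, 5], [4, 5, 4]].
Y = QD⁻¹ = [[28, -26, 35]] · [[-1/2, -1/2, -1/4], [5, 6, 5], [4, 5, 4]] = [[-4, 5, 3]].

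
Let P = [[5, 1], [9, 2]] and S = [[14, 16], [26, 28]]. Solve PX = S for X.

Since P multiplies X on the left, X = P⁻¹S.
det P = 1, so P⁻¹ = [[2, -1], [-9, 5]].
X = P⁻¹S = [[2, -1], [-9, 5]] · [[14, 16], [26, 28]] = [[2, 4], [4, -4]].

X = [[2, 4], [4, -4]]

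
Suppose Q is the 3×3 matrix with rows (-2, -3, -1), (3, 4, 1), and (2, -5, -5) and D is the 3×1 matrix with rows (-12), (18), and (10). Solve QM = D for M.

Left-multiplying both sides by Q⁻¹ gives M = Q⁻¹D.
Q has determinant 2; Q⁻¹ = [[-15/2, -5, 1/2], [17/2, 6, -1/2], [-23/2, -8, 1/2]].
M = Q⁻¹D = [[-15/2, -5, 1/2], [17/2, 6, -1/2], [-23/2, -8, 1/2]] · [[-12], [18], [10]] = [[5], [1], [-1]].

M = [[5], [1], [-1]]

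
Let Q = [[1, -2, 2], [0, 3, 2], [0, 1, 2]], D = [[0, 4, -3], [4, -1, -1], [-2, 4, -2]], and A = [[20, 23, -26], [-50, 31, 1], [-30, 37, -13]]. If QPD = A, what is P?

P = [[-1, 3, -4], [-4, -1, 3], [0, 0, 5]]

Isolating P: multiply by Q⁻¹ from the left and D⁻¹ from the right, so P = Q⁻¹AD⁻¹.
det Q = 4; the adjugate gives Q⁻¹ = [[1, 3/2, -5/2], [0, 1/2, -1/2], [0, -1/4, 3/4]].
D has determinant -2; D⁻¹ = [[-3, 2, 7/2], [-5, 3, 6], [-7, 4, 8]].
Q⁻¹A = [[20, -23, 8], [-10, -3, 7], [-10, 20, -10]].
P = (Q⁻¹A)D⁻¹ = [[-1, 3, -4], [-4, -1, 3], [0, 0, 5]].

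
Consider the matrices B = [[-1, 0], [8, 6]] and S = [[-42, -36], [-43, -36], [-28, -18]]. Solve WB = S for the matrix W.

W = [[-6, -6], [-5, -6], [4, -3]]

Right-multiplying both sides by B⁻¹ gives W = SB⁻¹.
det B = -6; the adjugate gives B⁻¹ = [[-1, 0], [4/3, 1/6]].
W = SB⁻¹ = [[-42, -36], [-43, -36], [-28, -18]] · [[-1, 0], [4/3, 1/6]] = [[-6, -6], [-5, -6], [4, -3]].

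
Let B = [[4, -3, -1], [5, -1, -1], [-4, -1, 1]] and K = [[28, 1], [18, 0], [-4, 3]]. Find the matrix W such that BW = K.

W = [[2, 1], [-6, -1], [-2, 6]]

Left-multiplying both sides by B⁻¹ gives W = B⁻¹K.
B has determinant 4; B⁻¹ = [[-1/2, 1, 1/2], [-1/4, 0, -1/4], [-9/4, 4, 11/4]].
W = B⁻¹K = [[-1/2, 1, 1/2], [-1/4, 0, -1/4], [-9/4, 4, 11/4]] · [[28, 1], [18, 0], [-4, 3]] = [[2, 1], [-6, -1], [-2, 6]].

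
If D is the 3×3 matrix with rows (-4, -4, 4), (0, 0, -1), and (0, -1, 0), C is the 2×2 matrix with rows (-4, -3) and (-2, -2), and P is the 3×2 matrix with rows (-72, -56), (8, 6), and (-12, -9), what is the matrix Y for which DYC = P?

Y = D⁻¹PC⁻¹ (apply D⁻¹ on the left and C⁻¹ on the right).
det D = 4, so D⁻¹ = [[-1/4, -1, 1], [0, 0, -1], [0, -1, 0]].
C has determinant 2; C⁻¹ = [[-1, 3/2], [1, -2]].
D⁻¹P = [[-2, -1], [12, 9], [-8, -6]].
Y = (D⁻¹P)C⁻¹ = [[1, -1], [-3, 0], [2, 0]].

Y = [[1, -1], [-3, 0], [2, 0]]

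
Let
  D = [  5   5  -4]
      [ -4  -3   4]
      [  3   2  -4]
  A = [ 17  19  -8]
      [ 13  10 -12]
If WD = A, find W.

D is on the right of W, so right-multiply by D⁻¹: W = AD⁻¹.
det D = -4; the adjugate gives D⁻¹ = [[-1, -3, -2], [1, 2, 1], [-1/4, -5/4, -5/4]].
W = AD⁻¹ = [[17, 19, -8], [13, 10, -12]] · [[-1, -3, -2], [1, 2, 1], [-1/4, -5/4, -5/4]] = [[4, -3, -5], [0, -4, -1]].

W = [[4, -3, -5], [0, -4, -1]]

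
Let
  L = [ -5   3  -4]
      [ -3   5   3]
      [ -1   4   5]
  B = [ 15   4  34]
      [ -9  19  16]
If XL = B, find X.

X = [[-5, 3, 1], [1, 0, 4]]

L is on the right of X, so right-multiply by L⁻¹: X = BL⁻¹.
L has determinant -1; L⁻¹ = [[-13, 31, -29], [-12, 29, -27], [7, -17, 16]].
X = BL⁻¹ = [[15, 4, 34], [-9, 19, 16]] · [[-13, 31, -29], [-12, 29, -27], [7, -17, 16]] = [[-5, 3, 1], [1, 0, 4]].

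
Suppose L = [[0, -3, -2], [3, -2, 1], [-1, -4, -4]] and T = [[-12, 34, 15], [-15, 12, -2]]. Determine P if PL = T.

P = [[-4, -5, -3], [4, -6, -3]]

Right-multiplying both sides by L⁻¹ gives P = TL⁻¹.
det L = -5, so L⁻¹ = [[-12/5, 4/5, 7/5], [-11/5, 2/5, 6/5], [14/5, -3/5, -9/5]].
P = TL⁻¹ = [[-12, 34, 15], [-15, 12, -2]] · [[-12/5, 4/5, 7/5], [-11/5, 2/5, 6/5], [14/5, -3/5, -9/5]] = [[-4, -5, -3], [4, -6, -3]].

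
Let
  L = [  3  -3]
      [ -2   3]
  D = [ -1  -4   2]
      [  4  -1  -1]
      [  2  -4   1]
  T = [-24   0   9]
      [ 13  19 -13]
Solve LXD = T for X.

Isolating X: multiply by L⁻¹ from the left and D⁻¹ from the right, so X = L⁻¹TD⁻¹.
det L = 3, so L⁻¹ = [[1, 1], [2/3, 1]].
D has determinant 1; D⁻¹ = [[-5, -4, 6], [-6, -5, 7], [-14, -12, 17]].
L⁻¹T = [[-11, 19, -4], [-3, 19, -7]].
X = (L⁻¹T)D⁻¹ = [[-3, -3, -1], [-1, 1, -4]].

X = [[-3, -3, -1], [-1, 1, -4]]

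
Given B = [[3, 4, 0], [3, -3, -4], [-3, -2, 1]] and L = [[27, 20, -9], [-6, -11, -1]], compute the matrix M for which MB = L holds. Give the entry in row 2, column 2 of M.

Right-multiplying both sides by B⁻¹ gives M = LB⁻¹.
det B = 3, so B⁻¹ = [[-11/3, -4/3, -16/3], [3, 1, 4], [-5, -2, -7]].
M = LB⁻¹ = [[27, 20, -9], [-6, -11, -1]] · [[-11/3, -4/3, -16/3], [3, 1, 4], [-5, -2, -7]] = [[6, 2, -1], [-6, -1, -5]].

-1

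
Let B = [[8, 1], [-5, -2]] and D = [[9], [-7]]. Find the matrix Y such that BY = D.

Left-multiplying both sides by B⁻¹ gives Y = B⁻¹D.
det B = -11; the adjugate gives B⁻¹ = [[2/11, 1/11], [-5/11, -8/11]].
Y = B⁻¹D = [[2/11, 1/11], [-5/11, -8/11]] · [[9], [-7]] = [[1], [1]].

Y = [[1], [1]]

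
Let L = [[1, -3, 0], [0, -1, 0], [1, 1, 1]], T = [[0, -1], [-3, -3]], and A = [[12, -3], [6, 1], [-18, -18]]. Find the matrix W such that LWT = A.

W = L⁻¹AT⁻¹ (apply L⁻¹ on the left and T⁻¹ on the right).
det L = -1; the adjugate gives L⁻¹ = [[1, -3, 0], [0, -1, 0], [-1, 4, 1]].
det T = -3, so T⁻¹ = [[1, -1/3], [-1, 0]].
L⁻¹A = [[-6, -6], [-6, -1], [-6, -11]].
W = (L⁻¹A)T⁻¹ = [[0, 2], [-5, 2], [5, 2]].

W = [[0, 2], [-5, 2], [5, 2]]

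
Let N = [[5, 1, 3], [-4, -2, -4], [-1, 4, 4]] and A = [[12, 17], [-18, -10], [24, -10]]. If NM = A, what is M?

N is on the left of M, so left-multiply by N⁻¹: M = N⁻¹A.
det N = 6, so N⁻¹ = [[4/3, 4/3, 1/3], [10/3, 23/6, 4/3], [-3, -7/2, -1]].
M = N⁻¹A = [[4/3, 4/3, 1/3], [10/3, 23/6, 4/3], [-3, -7/2, -1]] · [[12, 17], [-18, -10], [24, -10]] = [[0, 6], [3, 5], [3, -6]].

M = [[0, 6], [3, 5], [3, -6]]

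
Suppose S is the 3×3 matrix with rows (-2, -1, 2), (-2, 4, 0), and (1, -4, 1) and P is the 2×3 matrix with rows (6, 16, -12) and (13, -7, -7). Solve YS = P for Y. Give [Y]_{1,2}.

-1

Right-multiplying both sides by S⁻¹ gives Y = PS⁻¹.
det S = -2; the adjugate gives S⁻¹ = [[-2, 7/2, 4], [-1, 2, 2], [-2, 9/2, 5]].
Y = PS⁻¹ = [[6, 16, -12], [13, -7, -7]] · [[-2, 7/2, 4], [-1, 2, 2], [-2, 9/2, 5]] = [[-4, -1, -4], [-5, 0, 3]].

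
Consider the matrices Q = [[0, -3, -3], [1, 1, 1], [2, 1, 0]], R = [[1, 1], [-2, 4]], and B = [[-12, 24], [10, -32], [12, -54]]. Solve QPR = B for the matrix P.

Left-multiply by Q⁻¹ and right-multiply by R⁻¹: P = Q⁻¹BR⁻¹.
det Q = -3; the adjugate gives Q⁻¹ = [[1/3, 1, 0], [-2/3, -2, 1], [1/3, 2, -1]].
det R = 6, so R⁻¹ = [[2/3, -1/6], [1/3, 1/6]].
Q⁻¹B = [[6, -24], [0, -6], [4, -2]].
P = (Q⁻¹B)R⁻¹ = [[-4, -5], [-2, -1], [2, -1]].

P = [[-4, -5], [-2, -1], [2, -1]]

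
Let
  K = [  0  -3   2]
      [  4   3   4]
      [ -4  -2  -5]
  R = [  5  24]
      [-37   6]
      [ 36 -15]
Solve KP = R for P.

Since K multiplies P on the left, P = K⁻¹R.
K has determinant -4; K⁻¹ = [[7/4, 19/4, 9/2], [-1, -2, -2], [-1, -3, -3]].
P = K⁻¹R = [[7/4, 19/4, 9/2], [-1, -2, -2], [-1, -3, -3]] · [[5, 24], [-37, 6], [36, -15]] = [[-5, 3], [-3, -6], [-2, 3]].

P = [[-5, 3], [-3, -6], [-2, 3]]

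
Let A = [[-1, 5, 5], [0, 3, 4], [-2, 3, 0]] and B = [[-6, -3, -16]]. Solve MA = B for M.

A is on the right of M, so right-multiply by A⁻¹: M = BA⁻¹.
A has determinant 2; A⁻¹ = [[-6, 15/2, 5/2], [-4, 5, 2], [3, -7/2, -3/2]].
M = BA⁻¹ = [[-6, -3, -16]] · [[-6, 15/2, 5/2], [-4, 5, 2], [3, -7/2, -3/2]] = [[0, -4, 3]].

M = [[0, -4, 3]]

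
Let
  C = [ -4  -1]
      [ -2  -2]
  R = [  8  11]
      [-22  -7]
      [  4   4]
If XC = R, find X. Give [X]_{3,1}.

Since C sits to the right of X, X = RC⁻¹.
det C = 6, so C⁻¹ = [[-1/3, 1/6], [1/3, -2/3]].
X = RC⁻¹ = [[8, 11], [-22, -7], [4, 4]] · [[-1/3, 1/6], [1/3, -2/3]] = [[1, -6], [5, 1], [0, -2]].

0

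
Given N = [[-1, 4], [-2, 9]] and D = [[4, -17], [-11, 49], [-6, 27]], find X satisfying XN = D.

X = [[-2, -1], [1, 5], [0, 3]]

Since N sits to the right of X, X = DN⁻¹.
det N = -1, so N⁻¹ = [[-9, 4], [-2, 1]].
X = DN⁻¹ = [[4, -17], [-11, 49], [-6, 27]] · [[-9, 4], [-2, 1]] = [[-2, -1], [1, 5], [0, 3]].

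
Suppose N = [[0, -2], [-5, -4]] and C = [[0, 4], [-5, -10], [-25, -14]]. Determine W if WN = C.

W = [[-2, 0], [3, 1], [-3, 5]]

Since N sits to the right of W, W = CN⁻¹.
N has determinant -10; N⁻¹ = [[2/5, -1/5], [-1/2, 0]].
W = CN⁻¹ = [[0, 4], [-5, -10], [-25, -14]] · [[2/5, -1/5], [-1/2, 0]] = [[-2, 0], [3, 1], [-3, 5]].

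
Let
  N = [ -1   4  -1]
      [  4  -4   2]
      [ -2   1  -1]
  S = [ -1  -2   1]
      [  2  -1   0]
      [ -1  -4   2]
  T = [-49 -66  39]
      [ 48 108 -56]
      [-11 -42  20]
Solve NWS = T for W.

W = [[-5, -2, 0], [2, -4, 3], [2, -2, -2]]

Left-multiply by N⁻¹ and right-multiply by S⁻¹: W = N⁻¹TS⁻¹.
det N = 2, so N⁻¹ = [[1, 3/2, 2], [0, -1/2, -1], [-2, -7/2, -6]].
det S = 1, so S⁻¹ = [[-2, 0, 1], [-4, -1, 2], [-9, -2, 5]].
N⁻¹T = [[1, 12, -5], [-13, -12, 8], [-4, 6, -2]].
W = (N⁻¹T)S⁻¹ = [[-5, -2, 0], [2, -4, 3], [2, -2, -2]].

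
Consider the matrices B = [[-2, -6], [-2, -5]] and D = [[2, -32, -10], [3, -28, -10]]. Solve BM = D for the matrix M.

Left-multiplying both sides by B⁻¹ gives M = B⁻¹D.
det B = -2, so B⁻¹ = [[5/2, -3], [-1, 1]].
M = B⁻¹D = [[5/2, -3], [-1, 1]] · [[2, -32, -10], [3, -28, -10]] = [[-4, 4, 5], [1, 4, 0]].

M = [[-4, 4, 5], [1, 4, 0]]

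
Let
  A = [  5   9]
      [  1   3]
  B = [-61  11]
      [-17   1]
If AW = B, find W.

Left-multiplying both sides by A⁻¹ gives W = A⁻¹B.
det A = 6, so A⁻¹ = [[1/2, -3/2], [-1/6, 5/6]].
W = A⁻¹B = [[1/2, -3/2], [-1/6, 5/6]] · [[-61, 11], [-17, 1]] = [[-5, 4], [-4, -1]].

W = [[-5, 4], [-4, -1]]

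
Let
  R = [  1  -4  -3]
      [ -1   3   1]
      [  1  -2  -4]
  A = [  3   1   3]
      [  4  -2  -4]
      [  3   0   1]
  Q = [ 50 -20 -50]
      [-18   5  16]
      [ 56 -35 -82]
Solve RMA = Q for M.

M = [[-3, 1, -1], [-5, -1, 5], [-1, -5, 3]]

M = R⁻¹QA⁻¹ (apply R⁻¹ on the left and A⁻¹ on the right).
det R = 5, so R⁻¹ = [[-2, -2, 1], [-3/5, -1/5, 2/5], [-1/5, -2/5, -1/5]].
det A = -4, so A⁻¹ = [[1/2, 1/4, -1/2], [4, 3/2, -6], [-3/2, -3/4, 5/2]].
R⁻¹Q = [[-8, -5, -14], [-4, -3, -6], [-14, 9, 20]].
M = (R⁻¹Q)A⁻¹ = [[-3, 1, -1], [-5, -1, 5], [-1, -5, 3]].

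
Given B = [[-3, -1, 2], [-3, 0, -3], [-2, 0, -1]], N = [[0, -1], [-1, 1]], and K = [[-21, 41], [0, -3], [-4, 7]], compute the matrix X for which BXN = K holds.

Isolating X: multiply by B⁻¹ from the left and N⁻¹ from the right, so X = B⁻¹KN⁻¹.
det B = -3, so B⁻¹ = [[0, 1/3, -1], [-1, -7/3, 5], [0, -2/3, 1]].
det N = -1; the adjugate gives N⁻¹ = [[-1, -1], [-1, 0]].
B⁻¹K = [[4, -8], [1, 1], [-4, 9]].
X = (B⁻¹K)N⁻¹ = [[4, -4], [-2, -1], [-5, 4]].

X = [[4, -4], [-2, -1], [-5, 4]]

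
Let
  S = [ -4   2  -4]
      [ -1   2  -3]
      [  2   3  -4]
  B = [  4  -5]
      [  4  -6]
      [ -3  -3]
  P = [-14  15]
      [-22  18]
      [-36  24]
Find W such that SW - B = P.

W = [[-4, 1], [-5, 5], [4, -1]]

SW = P + B = [[-10, 10], [-18, 12], [-39, 21]].
Since S multiplies W on the left, W = S⁻¹(P + B).
det S = 4, so S⁻¹ = [[1/4, -1, 1/2], [-5/2, 6, -2], [-7/4, 4, -3/2]].
W = S⁻¹(P + B) = [[-4, 1], [-5, 5], [4, -1]].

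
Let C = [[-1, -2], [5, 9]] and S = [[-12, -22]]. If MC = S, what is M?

Since C sits to the right of M, M = SC⁻¹.
det C = 1, so C⁻¹ = [[9, 2], [-5, -1]].
M = SC⁻¹ = [[-12, -22]] · [[9, 2], [-5, -1]] = [[2, -2]].

M = [[2, -2]]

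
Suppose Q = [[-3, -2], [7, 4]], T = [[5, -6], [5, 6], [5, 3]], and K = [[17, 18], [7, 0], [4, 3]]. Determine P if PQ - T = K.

P = [[2, 4], [3, 3], [-3, 0]]

PQ = K + T = [[22, 12], [12, 6], [9, 6]].
Q is on the right of P, so right-multiply by Q⁻¹: P = (K + T)Q⁻¹.
det Q = 2; the adjugate gives Q⁻¹ = [[2, 1], [-7/2, -3/2]].
P = (K + T)Q⁻¹ = [[2, 4], [3, 3], [-3, 0]].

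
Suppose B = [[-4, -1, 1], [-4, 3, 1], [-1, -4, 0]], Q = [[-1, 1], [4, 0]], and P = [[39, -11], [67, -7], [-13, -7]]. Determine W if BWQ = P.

Left-multiply by B⁻¹ and right-multiply by Q⁻¹: W = B⁻¹PQ⁻¹.
B has determinant 4; B⁻¹ = [[1, -1, -1], [-1/4, 1/4, 0], [19/4, -15/4, -4]].
det Q = -4; the adjugate gives Q⁻¹ = [[0, 1/4], [1, 1/4]].
B⁻¹P = [[-15, 3], [7, 1], [-14, 2]].
W = (B⁻¹P)Q⁻¹ = [[3, -3], [1, 2], [2, -3]].

W = [[3, -3], [1, 2], [2, -3]]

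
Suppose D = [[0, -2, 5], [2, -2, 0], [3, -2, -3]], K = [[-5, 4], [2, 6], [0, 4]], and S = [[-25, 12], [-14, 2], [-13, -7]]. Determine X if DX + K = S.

X = [[-3, -1], [5, 1], [-2, 2]]

DX = S − K = [[-20, 8], [-16, -4], [-13, -11]].
Since D multiplies X on the left, X = D⁻¹(S − K).
D has determinant -2; D⁻¹ = [[-3, 8, -5], [-3, 15/2, -5], [-1, 3, -2]].
X = D⁻¹(S − K) = [[-3, -1], [5, 1], [-2, 2]].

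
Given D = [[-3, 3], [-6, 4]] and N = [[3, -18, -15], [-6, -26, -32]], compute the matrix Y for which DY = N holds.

D is on the left of Y, so left-multiply by D⁻¹: Y = D⁻¹N.
det D = 6; the adjugate gives D⁻¹ = [[2/3, -1/2], [1, -1/2]].
Y = D⁻¹N = [[2/3, -1/2], [1, -1/2]] · [[3, -18, -15], [-6, -26, -32]] = [[5, 1, 6], [6, -5, 1]].

Y = [[5, 1, 6], [6, -5, 1]]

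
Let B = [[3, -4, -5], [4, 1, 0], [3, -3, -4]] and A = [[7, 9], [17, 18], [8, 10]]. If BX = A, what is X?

Left-multiplying both sides by B⁻¹ gives X = B⁻¹A.
B has determinant -1; B⁻¹ = [[4, 1, -5], [-16, -3, 20], [15, 3, -19]].
X = B⁻¹A = [[4, 1, -5], [-16, -3, 20], [15, 3, -19]] · [[7, 9], [17, 18], [8, 10]] = [[5, 4], [-3, 2], [4, -1]].

X = [[5, 4], [-3, 2], [4, -1]]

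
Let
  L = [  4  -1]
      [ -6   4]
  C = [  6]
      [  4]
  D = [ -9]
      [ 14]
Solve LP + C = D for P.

LP = D − C = [[-15], [10]].
Left-multiplying both sides by L⁻¹ gives P = L⁻¹(D − C).
L has determinant 10; L⁻¹ = [[2/5, 1/10], [3/5, 2/5]].
P = L⁻¹(D − C) = [[-5], [-5]].

P = [[-5], [-5]]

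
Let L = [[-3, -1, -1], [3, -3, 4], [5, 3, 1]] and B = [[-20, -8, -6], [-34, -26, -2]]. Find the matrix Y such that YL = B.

L is on the right of Y, so right-multiply by L⁻¹: Y = BL⁻¹.
det L = 4; the adjugate gives L⁻¹ = [[-15/4, -1/2, -7/4], [17/4, 1/2, 9/4], [6, 1, 3]].
Y = BL⁻¹ = [[-20, -8, -6], [-34, -26, -2]] · [[-15/4, -1/2, -7/4], [17/4, 1/2, 9/4], [6, 1, 3]] = [[5, 0, -1], [5, 2, -5]].

Y = [[5, 0, -1], [5, 2, -5]]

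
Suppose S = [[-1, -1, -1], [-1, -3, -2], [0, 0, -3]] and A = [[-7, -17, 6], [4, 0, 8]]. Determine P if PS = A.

P = [[2, 5, -6], [-6, 2, -2]]

S is on the right of P, so right-multiply by S⁻¹: P = AS⁻¹.
det S = -6; the adjugate gives S⁻¹ = [[-3/2, 1/2, 1/6], [1/2, -1/2, 1/6], [0, 0, -1/3]].
P = AS⁻¹ = [[-7, -17, 6], [4, 0, 8]] · [[-3/2, 1/2, 1/6], [1/2, -1/2, 1/6], [0, 0, -1/3]] = [[2, 5, -6], [-6, 2, -2]].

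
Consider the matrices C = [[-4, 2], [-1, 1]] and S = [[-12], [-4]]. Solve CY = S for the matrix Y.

Since C multiplies Y on the left, Y = C⁻¹S.
det C = -2; the adjugate gives C⁻¹ = [[-1/2, 1], [-1/2, 2]].
Y = C⁻¹S = [[-1/2, 1], [-1/2, 2]] · [[-12], [-4]] = [[2], [-2]].

Y = [[2], [-2]]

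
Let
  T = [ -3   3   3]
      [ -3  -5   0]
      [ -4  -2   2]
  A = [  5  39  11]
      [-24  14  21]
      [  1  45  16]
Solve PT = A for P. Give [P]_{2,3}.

3

Right-multiplying both sides by T⁻¹ gives P = AT⁻¹.
T has determinant 6; T⁻¹ = [[-5/3, -2, 5/2], [1, 1, -3/2], [-7/3, -3, 4]].
P = AT⁻¹ = [[5, 39, 11], [-24, 14, 21], [1, 45, 16]] · [[-5/3, -2, 5/2], [1, 1, -3/2], [-7/3, -3, 4]] = [[5, -4, -2], [5, -1, 3], [6, -5, -1]].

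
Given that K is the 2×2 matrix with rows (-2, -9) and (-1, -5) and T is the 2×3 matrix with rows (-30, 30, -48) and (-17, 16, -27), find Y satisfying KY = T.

Y = [[-3, -6, -3], [4, -2, 6]]

K is on the left of Y, so left-multiply by K⁻¹: Y = K⁻¹T.
det K = 1, so K⁻¹ = [[-5, 9], [1, -2]].
Y = K⁻¹T = [[-5, 9], [1, -2]] · [[-30, 30, -48], [-17, 16, -27]] = [[-3, -6, -3], [4, -2, 6]].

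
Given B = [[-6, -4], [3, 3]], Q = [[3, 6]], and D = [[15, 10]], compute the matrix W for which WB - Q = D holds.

W = [[-1, 4]]

WB = D + Q = [[18, 16]].
B is on the right of W, so right-multiply by B⁻¹: W = (D + Q)B⁻¹.
B has determinant -6; B⁻¹ = [[-1/2, -2/3], [1/2, 1]].
W = (D + Q)B⁻¹ = [[-1, 4]].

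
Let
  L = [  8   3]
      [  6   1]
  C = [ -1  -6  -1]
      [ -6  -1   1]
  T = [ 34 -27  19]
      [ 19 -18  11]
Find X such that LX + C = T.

LX = T − C = [[35, -21, 20], [25, -17, 10]].
Left-multiplying both sides by L⁻¹ gives X = L⁻¹(T − C).
det L = -10; the adjugate gives L⁻¹ = [[-1/10, 3/10], [3/5, -4/5]].
X = L⁻¹(T − C) = [[4, -3, 1], [1, 1, 4]].

X = [[4, -3, 1], [1, 1, 4]]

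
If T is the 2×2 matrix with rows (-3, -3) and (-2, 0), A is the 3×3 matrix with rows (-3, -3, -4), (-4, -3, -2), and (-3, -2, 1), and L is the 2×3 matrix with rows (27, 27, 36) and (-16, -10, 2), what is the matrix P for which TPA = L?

P = [[1, -2, -1], [2, 2, 1]]

Isolating P: multiply by T⁻¹ from the left and A⁻¹ from the right, so P = T⁻¹LA⁻¹.
T has determinant -6; T⁻¹ = [[0, -1/2], [-1/3, 1/2]].
A has determinant -5; A⁻¹ = [[7/5, -11/5, 6/5], [-2, 3, -2], [1/5, -3/5, 3/5]].
T⁻¹L = [[8, 5, -1], [-17, -14, -11]].
P = (T⁻¹L)A⁻¹ = [[1, -2, -1], [2, 2, 1]].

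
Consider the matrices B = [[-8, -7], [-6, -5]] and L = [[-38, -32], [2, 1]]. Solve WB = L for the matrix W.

B is on the right of W, so right-multiply by B⁻¹: W = LB⁻¹.
det B = -2, so B⁻¹ = [[5/2, -7/2], [-3, 4]].
W = LB⁻¹ = [[-38, -32], [2, 1]] · [[5/2, -7/2], [-3, 4]] = [[1, 5], [2, -3]].

W = [[1, 5], [2, -3]]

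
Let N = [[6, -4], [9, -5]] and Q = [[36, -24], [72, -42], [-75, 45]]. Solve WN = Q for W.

Right-multiplying both sides by N⁻¹ gives W = QN⁻¹.
N has determinant 6; N⁻¹ = [[-5/6, 2/3], [-3/2, 1]].
W = QN⁻¹ = [[36, -24], [72, -42], [-75, 45]] · [[-5/6, 2/3], [-3/2, 1]] = [[6, 0], [3, 6], [-5, -5]].

W = [[6, 0], [3, 6], [-5, -5]]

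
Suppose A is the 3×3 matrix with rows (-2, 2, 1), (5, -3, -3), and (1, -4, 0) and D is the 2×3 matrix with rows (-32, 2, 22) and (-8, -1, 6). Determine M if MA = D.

Right-multiplying both sides by A⁻¹ gives M = DA⁻¹.
A has determinant 1; A⁻¹ = [[-12, -4, -3], [-3, -1, -1], [-17, -6, -4]].
M = DA⁻¹ = [[-32, 2, 22], [-8, -1, 6]] · [[-12, -4, -3], [-3, -1, -1], [-17, -6, -4]] = [[4, -6, 6], [-3, -3, 1]].

M = [[4, -6, 6], [-3, -3, 1]]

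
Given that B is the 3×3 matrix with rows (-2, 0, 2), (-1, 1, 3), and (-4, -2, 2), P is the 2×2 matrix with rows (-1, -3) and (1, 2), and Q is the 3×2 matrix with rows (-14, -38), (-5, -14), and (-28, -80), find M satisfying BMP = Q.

M = [[-4, 5], [-3, -5], [1, 3]]

M = B⁻¹QP⁻¹ (apply B⁻¹ on the left and P⁻¹ on the right).
B has determinant -4; B⁻¹ = [[-2, 1, 1/2], [5/2, -1, -1], [-3/2, 1, 1/2]].
det P = 1; the adjugate gives P⁻¹ = [[2, 3], [-1, -1]].
B⁻¹Q = [[9, 22], [-2, -1], [2, 3]].
M = (B⁻¹Q)P⁻¹ = [[-4, 5], [-3, -5], [1, 3]].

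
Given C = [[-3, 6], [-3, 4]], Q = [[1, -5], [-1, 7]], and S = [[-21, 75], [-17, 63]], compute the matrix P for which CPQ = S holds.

P = [[4, 1], [-4, -2]]

Left-multiply by C⁻¹ and right-multiply by Q⁻¹: P = C⁻¹SQ⁻¹.
det C = 6; the adjugate gives C⁻¹ = [[2/3, -1], [1/2, -1/2]].
Q has determinant 2; Q⁻¹ = [[7/2, 5/2], [1/2, 1/2]].
C⁻¹S = [[3, -13], [-2, 6]].
P = (C⁻¹S)Q⁻¹ = [[4, 1], [-4, -2]].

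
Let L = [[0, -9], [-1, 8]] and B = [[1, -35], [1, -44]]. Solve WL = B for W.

W = [[3, -1], [4, -1]]

L is on the right of W, so right-multiply by L⁻¹: W = BL⁻¹.
L has determinant -9; L⁻¹ = [[-8/9, -1], [-1/9, 0]].
W = BL⁻¹ = [[1, -35], [1, -44]] · [[-8/9, -1], [-1/9, 0]] = [[3, -1], [4, -1]].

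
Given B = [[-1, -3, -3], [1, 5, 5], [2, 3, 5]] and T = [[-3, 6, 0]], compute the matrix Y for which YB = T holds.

Y = [[0, 3, -3]]

Since B sits to the right of Y, Y = TB⁻¹.
det B = -4; the adjugate gives B⁻¹ = [[-5/2, -3/2, 0], [-5/4, -1/4, -1/2], [7/4, 3/4, 1/2]].
Y = TB⁻¹ = [[-3, 6, 0]] · [[-5/2, -3/2, 0], [-5/4, -1/4, -1/2], [7/4, 3/4, 1/2]] = [[0, 3, -3]].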